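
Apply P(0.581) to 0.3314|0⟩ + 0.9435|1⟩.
0.3314|0⟩ + (0.7887 + 0.5178i)|1⟩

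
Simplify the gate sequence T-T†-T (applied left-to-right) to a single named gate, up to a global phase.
T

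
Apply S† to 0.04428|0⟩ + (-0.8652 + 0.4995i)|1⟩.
0.04428|0⟩ + (0.4995 + 0.8652i)|1⟩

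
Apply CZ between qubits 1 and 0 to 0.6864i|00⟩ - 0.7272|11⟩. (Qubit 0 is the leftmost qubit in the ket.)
0.6864i|00⟩ + 0.7272|11⟩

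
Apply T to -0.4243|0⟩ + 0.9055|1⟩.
-0.4243|0⟩ + (0.6403 + 0.6403i)|1⟩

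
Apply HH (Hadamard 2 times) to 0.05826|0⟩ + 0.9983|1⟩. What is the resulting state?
0.05826|0⟩ + 0.9983|1⟩

H² = I, so an even number of Hadamards cancels: H^2 = I and the state is unchanged.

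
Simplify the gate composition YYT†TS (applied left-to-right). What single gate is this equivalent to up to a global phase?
S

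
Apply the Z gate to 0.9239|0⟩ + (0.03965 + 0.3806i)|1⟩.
0.9239|0⟩ + (-0.03965 - 0.3806i)|1⟩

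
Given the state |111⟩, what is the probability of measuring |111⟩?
1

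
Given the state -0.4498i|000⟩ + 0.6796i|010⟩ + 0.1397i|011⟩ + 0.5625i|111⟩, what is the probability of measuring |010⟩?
0.4619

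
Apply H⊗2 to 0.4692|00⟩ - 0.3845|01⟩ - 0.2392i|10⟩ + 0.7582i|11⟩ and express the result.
(0.04235 + 0.2595i)|00⟩ + (0.4269 - 0.4987i)|01⟩ + (0.04235 - 0.2595i)|10⟩ + (0.4269 + 0.4987i)|11⟩

H⊗2 gives amp(|y⟩) = (1/2) Σ_x (−1)^(x·y) amp(|x⟩), where x·y is the number of positions in which both x and y have a 1.
|00⟩: (0.4692 - 0.3845 - 0.2392i + 0.7582i)/2 = (0.04235 + 0.2595i)
|01⟩: (0.4692 + 0.3845 - 0.2392i - 0.7582i)/2 = (0.4269 - 0.4987i)
|10⟩: (0.4692 - 0.3845 + 0.2392i - 0.7582i)/2 = (0.04235 - 0.2595i)
|11⟩: (0.4692 + 0.3845 + 0.2392i + 0.7582i)/2 = (0.4269 + 0.4987i)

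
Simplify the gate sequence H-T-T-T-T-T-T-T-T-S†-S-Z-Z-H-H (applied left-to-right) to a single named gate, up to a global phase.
H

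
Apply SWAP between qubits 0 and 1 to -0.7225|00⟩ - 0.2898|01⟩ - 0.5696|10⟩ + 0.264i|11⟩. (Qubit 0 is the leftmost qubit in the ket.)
-0.7225|00⟩ - 0.5696|01⟩ - 0.2898|10⟩ + 0.264i|11⟩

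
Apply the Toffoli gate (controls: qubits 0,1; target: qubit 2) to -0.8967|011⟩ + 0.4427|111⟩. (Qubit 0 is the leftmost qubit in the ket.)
-0.8967|011⟩ + 0.4427|110⟩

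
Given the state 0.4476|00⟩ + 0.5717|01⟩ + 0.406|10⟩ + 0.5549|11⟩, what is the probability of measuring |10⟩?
0.1648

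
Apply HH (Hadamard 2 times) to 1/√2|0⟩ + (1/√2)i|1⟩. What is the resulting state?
1/√2|0⟩ + (1/√2)i|1⟩

H² = I, so an even number of Hadamards cancels: H^2 = I and the state is unchanged.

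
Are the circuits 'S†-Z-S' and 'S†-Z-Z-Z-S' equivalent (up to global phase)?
Yes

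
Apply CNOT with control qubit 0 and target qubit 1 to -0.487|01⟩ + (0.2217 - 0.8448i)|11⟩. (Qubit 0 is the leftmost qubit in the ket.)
-0.487|01⟩ + (0.2217 - 0.8448i)|10⟩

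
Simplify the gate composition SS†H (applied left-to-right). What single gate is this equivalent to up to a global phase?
H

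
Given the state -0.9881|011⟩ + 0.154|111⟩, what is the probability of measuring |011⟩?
0.9763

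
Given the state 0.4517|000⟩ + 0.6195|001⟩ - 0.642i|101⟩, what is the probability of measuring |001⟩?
0.3838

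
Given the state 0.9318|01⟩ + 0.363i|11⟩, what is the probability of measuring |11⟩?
0.1318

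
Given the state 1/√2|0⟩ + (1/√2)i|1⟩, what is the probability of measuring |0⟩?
1/2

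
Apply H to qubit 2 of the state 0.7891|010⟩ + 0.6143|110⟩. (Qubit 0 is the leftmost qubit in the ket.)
0.558|010⟩ + 0.558|011⟩ + 0.4344|110⟩ + 0.4344|111⟩

H on qubit 2 mixes each pair of kets that differ only in qubit 2: amplitudes (a, b) of (|…0…⟩, |…1…⟩) become ((a + b)/√2, (a − b)/√2). Kets absent from the input have amplitude 0.
(|010⟩, |011⟩): (a, b) = (0.7891, 0) → (0.558, 0.558)
(|110⟩, |111⟩): (a, b) = (0.6143, 0) → (0.4344, 0.4344)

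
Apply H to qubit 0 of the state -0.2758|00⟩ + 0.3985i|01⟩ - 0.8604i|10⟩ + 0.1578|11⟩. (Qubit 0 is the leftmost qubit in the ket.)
(-0.195 - 0.6084i)|00⟩ + (0.1116 + 0.2818i)|01⟩ + (-0.195 + 0.6084i)|10⟩ + (-0.1116 + 0.2818i)|11⟩

H on qubit 0 mixes each pair of kets that differ only in qubit 0: amplitudes (a, b) of (|…0…⟩, |…1…⟩) become ((a + b)/√2, (a − b)/√2). Kets absent from the input have amplitude 0.
(|00⟩, |10⟩): (a, b) = (-0.2758, -0.8604i) → ((-0.195 - 0.6084i), (-0.195 + 0.6084i))
(|01⟩, |11⟩): (a, b) = (0.3985i, 0.1578) → ((0.1116 + 0.2818i), (-0.1116 + 0.2818i))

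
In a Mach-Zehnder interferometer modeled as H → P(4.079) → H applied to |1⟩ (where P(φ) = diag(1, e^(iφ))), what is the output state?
(0.7959 + 0.403i)|0⟩ + (0.2041 - 0.403i)|1⟩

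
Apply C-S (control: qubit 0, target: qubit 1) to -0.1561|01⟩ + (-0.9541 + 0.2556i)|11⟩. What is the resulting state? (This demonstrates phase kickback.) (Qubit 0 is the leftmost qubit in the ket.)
-0.1561|01⟩ + (-0.2556 - 0.9541i)|11⟩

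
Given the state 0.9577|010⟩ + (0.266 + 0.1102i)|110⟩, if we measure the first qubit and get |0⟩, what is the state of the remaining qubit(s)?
|10⟩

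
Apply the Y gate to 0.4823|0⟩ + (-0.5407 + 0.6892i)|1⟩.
(0.6892 + 0.5407i)|0⟩ + 0.4823i|1⟩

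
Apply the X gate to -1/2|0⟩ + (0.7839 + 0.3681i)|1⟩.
(0.7839 + 0.3681i)|0⟩ - 1/2|1⟩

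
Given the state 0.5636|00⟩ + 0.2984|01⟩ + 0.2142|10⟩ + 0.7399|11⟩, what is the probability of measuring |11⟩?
0.5475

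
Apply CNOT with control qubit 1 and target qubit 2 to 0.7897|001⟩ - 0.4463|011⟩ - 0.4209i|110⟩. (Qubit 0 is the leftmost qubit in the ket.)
0.7897|001⟩ - 0.4463|010⟩ - 0.4209i|111⟩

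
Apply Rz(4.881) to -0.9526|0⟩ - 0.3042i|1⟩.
(0.7279 + 0.6145i)|0⟩ + (0.1962 + 0.2325i)|1⟩

Rz(4.881) = [[e^(−iθ/2), 0], [0, e^(iθ/2)]] with e^(±iθ/2) = cos(θ/2) ± i·sin(θ/2); θ = 4.881, cos(θ/2) ≈ -0.764138, sin(θ/2) ≈ 0.645053.
With a = amp(|0⟩) = -0.9526 and b = amp(|1⟩) = -0.3042i:
new amp(|0⟩) = (-0.764138 - 0.645053i)·a = (0.7279 + 0.6145i)
new amp(|1⟩) = (-0.764138 + 0.645053i)·b = (0.1962 + 0.2325i)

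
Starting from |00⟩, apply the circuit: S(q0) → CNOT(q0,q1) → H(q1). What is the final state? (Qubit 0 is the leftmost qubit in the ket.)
1/√2|00⟩ + 1/√2|01⟩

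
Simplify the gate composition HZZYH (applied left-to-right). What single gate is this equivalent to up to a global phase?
Y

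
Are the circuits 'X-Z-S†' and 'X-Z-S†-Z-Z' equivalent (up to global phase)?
Yes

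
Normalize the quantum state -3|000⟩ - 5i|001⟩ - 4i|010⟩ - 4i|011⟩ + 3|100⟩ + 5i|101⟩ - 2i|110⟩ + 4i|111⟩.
-0.2739|000⟩ - 0.4564i|001⟩ - 0.3651i|010⟩ - 0.3651i|011⟩ + 0.2739|100⟩ + 0.4564i|101⟩ - 0.1826i|110⟩ + 0.3651i|111⟩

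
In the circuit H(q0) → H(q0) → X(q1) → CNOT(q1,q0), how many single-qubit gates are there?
3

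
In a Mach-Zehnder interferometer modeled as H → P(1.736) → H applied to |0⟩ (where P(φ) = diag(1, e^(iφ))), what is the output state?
(0.4178 + 0.4932i)|0⟩ + (0.5822 - 0.4932i)|1⟩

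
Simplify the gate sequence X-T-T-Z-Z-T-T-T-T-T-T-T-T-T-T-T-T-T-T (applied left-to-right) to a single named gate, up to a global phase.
X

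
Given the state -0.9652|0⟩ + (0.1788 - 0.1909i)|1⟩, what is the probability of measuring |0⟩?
0.9316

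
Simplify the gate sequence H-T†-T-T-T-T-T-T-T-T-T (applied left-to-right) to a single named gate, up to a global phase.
H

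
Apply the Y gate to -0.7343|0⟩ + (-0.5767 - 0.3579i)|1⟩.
(-0.3579 + 0.5767i)|0⟩ - 0.7343i|1⟩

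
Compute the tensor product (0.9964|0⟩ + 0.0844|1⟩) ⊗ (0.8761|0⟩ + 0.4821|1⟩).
0.8729|00⟩ + 0.4804|01⟩ + 0.07394|10⟩ + 0.04069|11⟩

amp(|b₁b₂…⟩) = product of the factor amplitudes for bits b₁, b₂, …; only kets whose every factor amplitude is nonzero survive.
|00⟩: (0.9964)(0.8761) = 0.8729
|01⟩: (0.9964)(0.4821) = 0.4804
|10⟩: (0.0844)(0.8761) = 0.07394
|11⟩: (0.0844)(0.4821) = 0.04069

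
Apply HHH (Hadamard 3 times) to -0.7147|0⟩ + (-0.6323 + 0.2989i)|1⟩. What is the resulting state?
(-0.9525 + 0.2114i)|0⟩ + (-0.05827 - 0.2114i)|1⟩

H² = I, so H^3 = H: a single Hadamard. With (a, b) = (-0.7147, (-0.6323 + 0.2989i)), H gives ((a + b)/√2, (a − b)/√2) = ((-0.9525 + 0.2114i), (-0.05827 - 0.2114i)).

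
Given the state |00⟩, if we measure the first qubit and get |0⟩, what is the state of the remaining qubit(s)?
|0⟩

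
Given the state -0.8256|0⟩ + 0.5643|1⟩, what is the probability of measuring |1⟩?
0.3184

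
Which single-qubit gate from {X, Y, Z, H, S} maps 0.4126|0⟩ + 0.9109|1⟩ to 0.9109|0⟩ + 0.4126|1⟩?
X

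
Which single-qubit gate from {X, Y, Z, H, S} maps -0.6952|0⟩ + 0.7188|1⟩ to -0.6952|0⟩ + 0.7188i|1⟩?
S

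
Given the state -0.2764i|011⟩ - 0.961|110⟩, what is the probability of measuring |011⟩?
0.0764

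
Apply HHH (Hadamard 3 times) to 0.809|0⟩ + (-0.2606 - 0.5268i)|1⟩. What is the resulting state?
(0.3878 - 0.3725i)|0⟩ + (0.7563 + 0.3725i)|1⟩

H² = I, so H^3 = H: a single Hadamard. With (a, b) = (0.809, (-0.2606 - 0.5268i)), H gives ((a + b)/√2, (a − b)/√2) = ((0.3878 - 0.3725i), (0.7563 + 0.3725i)).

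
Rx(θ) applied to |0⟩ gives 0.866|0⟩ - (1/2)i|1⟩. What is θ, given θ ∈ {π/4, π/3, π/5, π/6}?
π/3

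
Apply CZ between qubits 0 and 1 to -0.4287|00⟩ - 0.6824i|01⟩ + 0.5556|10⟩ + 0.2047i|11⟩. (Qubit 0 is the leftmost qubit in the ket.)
-0.4287|00⟩ - 0.6824i|01⟩ + 0.5556|10⟩ - 0.2047i|11⟩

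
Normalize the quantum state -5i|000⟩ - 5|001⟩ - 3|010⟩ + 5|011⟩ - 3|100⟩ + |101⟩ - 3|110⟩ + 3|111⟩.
-0.4725i|000⟩ - 0.4725|001⟩ - 0.2835|010⟩ + 0.4725|011⟩ - 0.2835|100⟩ + 0.09449|101⟩ - 0.2835|110⟩ + 0.2835|111⟩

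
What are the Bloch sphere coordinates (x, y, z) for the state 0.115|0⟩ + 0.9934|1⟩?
(0.2285, 0, -0.9736)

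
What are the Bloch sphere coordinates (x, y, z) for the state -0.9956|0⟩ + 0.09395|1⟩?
(-0.1871, 0, 0.9824)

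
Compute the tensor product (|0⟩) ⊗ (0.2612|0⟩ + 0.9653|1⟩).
0.2612|00⟩ + 0.9653|01⟩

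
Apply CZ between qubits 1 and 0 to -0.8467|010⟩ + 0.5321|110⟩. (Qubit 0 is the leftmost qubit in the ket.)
-0.8467|010⟩ - 0.5321|110⟩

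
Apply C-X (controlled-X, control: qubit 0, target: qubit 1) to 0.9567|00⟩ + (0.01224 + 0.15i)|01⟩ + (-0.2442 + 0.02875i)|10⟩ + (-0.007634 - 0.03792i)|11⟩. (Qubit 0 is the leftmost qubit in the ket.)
0.9567|00⟩ + (0.01224 + 0.15i)|01⟩ + (-0.007634 - 0.03792i)|10⟩ + (-0.2442 + 0.02875i)|11⟩

C-X leaves the control-|0⟩ kets |00⟩, |01⟩ unchanged and applies X to qubit 1 on the control-|1⟩ pair (|10⟩, |11⟩).
X = [[0, 1], [1, 0]].
With a = amp(|10⟩) = (-0.2442 + 0.02875i) and b = amp(|11⟩) = (-0.007634 - 0.03792i):
new amp(|10⟩) = (1)·b = (-0.007634 - 0.03792i)
new amp(|11⟩) = (1)·a = (-0.2442 + 0.02875i)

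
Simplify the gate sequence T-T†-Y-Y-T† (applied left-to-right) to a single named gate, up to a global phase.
T†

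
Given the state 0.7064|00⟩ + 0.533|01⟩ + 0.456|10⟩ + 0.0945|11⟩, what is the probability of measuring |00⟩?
0.499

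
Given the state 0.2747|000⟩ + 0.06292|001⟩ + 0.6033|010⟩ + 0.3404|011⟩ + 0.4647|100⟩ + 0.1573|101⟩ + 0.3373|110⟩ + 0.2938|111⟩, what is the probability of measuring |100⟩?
0.2159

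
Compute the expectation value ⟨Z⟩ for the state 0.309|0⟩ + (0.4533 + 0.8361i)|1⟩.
-0.8091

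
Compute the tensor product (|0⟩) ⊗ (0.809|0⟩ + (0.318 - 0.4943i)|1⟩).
0.809|00⟩ + (0.318 - 0.4943i)|01⟩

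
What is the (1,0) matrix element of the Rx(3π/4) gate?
-0.9239i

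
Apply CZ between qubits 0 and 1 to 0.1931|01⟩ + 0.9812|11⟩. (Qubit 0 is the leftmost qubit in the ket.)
0.1931|01⟩ - 0.9812|11⟩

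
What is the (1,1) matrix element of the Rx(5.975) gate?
-0.9882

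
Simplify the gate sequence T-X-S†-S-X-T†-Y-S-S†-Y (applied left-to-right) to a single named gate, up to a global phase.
I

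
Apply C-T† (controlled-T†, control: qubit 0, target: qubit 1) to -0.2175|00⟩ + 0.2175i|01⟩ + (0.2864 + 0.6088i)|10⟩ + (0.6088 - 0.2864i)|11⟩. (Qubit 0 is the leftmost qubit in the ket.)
-0.2175|00⟩ + 0.2175i|01⟩ + (0.2864 + 0.6088i)|10⟩ + (0.228 - 0.633i)|11⟩

C-T† leaves the control-|0⟩ kets |00⟩, |01⟩ unchanged and applies T† to qubit 1 on the control-|1⟩ pair (|10⟩, |11⟩).
T† = [[1, 0], [0, (1/√2 - (1/√2)i)]].
With a = amp(|10⟩) = (0.2864 + 0.6088i) and b = amp(|11⟩) = (0.6088 - 0.2864i):
new amp(|10⟩) = (1)·a = (0.2864 + 0.6088i)
new amp(|11⟩) = (1/√2 - (1/√2)i)·b = (0.228 - 0.633i)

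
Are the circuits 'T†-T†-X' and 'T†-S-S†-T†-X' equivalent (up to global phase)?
Yes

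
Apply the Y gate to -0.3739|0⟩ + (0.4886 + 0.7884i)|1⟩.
(0.7884 - 0.4886i)|0⟩ - 0.3739i|1⟩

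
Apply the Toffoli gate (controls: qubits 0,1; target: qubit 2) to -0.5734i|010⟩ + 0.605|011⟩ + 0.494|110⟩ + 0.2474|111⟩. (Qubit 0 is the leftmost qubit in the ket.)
-0.5734i|010⟩ + 0.605|011⟩ + 0.2474|110⟩ + 0.494|111⟩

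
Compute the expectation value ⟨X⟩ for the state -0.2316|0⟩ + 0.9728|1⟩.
-0.4506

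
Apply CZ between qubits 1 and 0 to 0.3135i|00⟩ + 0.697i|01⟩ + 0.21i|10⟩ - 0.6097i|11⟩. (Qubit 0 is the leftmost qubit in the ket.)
0.3135i|00⟩ + 0.697i|01⟩ + 0.21i|10⟩ + 0.6097i|11⟩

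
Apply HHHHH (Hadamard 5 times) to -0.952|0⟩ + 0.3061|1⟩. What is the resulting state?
-0.4567|0⟩ - 0.8896|1⟩

H² = I, so H^5 = H: a single Hadamard. With (a, b) = (-0.952, 0.3061), H gives ((a + b)/√2, (a − b)/√2) = (-0.4567, -0.8896).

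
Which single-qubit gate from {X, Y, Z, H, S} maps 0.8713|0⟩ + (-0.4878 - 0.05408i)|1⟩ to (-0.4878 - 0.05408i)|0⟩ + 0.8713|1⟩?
X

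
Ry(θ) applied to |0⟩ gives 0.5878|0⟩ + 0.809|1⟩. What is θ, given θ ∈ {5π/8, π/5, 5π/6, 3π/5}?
3π/5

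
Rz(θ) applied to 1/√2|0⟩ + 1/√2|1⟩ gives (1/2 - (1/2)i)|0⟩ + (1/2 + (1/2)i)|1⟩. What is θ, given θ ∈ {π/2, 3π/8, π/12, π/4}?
π/2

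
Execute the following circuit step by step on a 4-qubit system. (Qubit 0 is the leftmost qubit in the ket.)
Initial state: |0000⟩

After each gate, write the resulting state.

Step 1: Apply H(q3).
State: 1/√2|0000⟩ + 1/√2|0001⟩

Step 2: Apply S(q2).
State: 1/√2|0000⟩ + 1/√2|0001⟩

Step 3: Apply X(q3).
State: 1/√2|0000⟩ + 1/√2|0001⟩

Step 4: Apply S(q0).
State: 1/√2|0000⟩ + 1/√2|0001⟩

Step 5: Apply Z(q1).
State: 1/√2|0000⟩ + 1/√2|0001⟩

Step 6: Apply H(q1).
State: 1/2|0000⟩ + 1/2|0001⟩ + 1/2|0100⟩ + 1/2|0101⟩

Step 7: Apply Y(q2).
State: (1/2)i|0010⟩ + (1/2)i|0011⟩ + (1/2)i|0110⟩ + (1/2)i|0111⟩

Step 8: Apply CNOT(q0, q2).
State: (1/2)i|0010⟩ + (1/2)i|0011⟩ + (1/2)i|0110⟩ + (1/2)i|0111⟩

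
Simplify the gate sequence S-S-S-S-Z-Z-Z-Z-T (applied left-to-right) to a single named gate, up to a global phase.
T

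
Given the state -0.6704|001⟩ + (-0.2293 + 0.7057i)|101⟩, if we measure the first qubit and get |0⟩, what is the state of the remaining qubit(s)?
-|01⟩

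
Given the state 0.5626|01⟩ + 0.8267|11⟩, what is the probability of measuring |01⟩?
0.3165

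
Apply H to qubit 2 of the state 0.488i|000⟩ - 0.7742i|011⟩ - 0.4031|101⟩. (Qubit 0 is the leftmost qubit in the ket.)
0.3451i|000⟩ + 0.3451i|001⟩ - 0.5474i|010⟩ + 0.5474i|011⟩ - 0.285|100⟩ + 0.285|101⟩

H on qubit 2 mixes each pair of kets that differ only in qubit 2: amplitudes (a, b) of (|…0…⟩, |…1…⟩) become ((a + b)/√2, (a − b)/√2). Kets absent from the input have amplitude 0.
(|000⟩, |001⟩): (a, b) = (0.488i, 0) → (0.3451i, 0.3451i)
(|010⟩, |011⟩): (a, b) = (0, -0.7742i) → (-0.5474i, 0.5474i)
(|100⟩, |101⟩): (a, b) = (0, -0.4031) → (-0.285, 0.285)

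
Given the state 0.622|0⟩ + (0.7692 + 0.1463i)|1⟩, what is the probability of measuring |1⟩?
0.6131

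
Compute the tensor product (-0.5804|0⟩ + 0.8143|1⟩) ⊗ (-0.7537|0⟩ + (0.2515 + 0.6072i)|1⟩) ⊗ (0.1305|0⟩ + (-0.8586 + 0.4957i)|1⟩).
0.05709|000⟩ + (-0.3756 + 0.2168i)|001⟩ + (-0.01905 - 0.04599i)|010⟩ + (0.3 + 0.2302i)|011⟩ - 0.08009|100⟩ + (0.527 - 0.3042i)|101⟩ + (0.02673 + 0.06452i)|110⟩ + (-0.4209 - 0.323i)|111⟩

amp(|b₁b₂…⟩) = product of the factor amplitudes for bits b₁, b₂, …; only kets whose every factor amplitude is nonzero survive.
|000⟩: (-0.5804)(-0.7537)(0.1305) = 0.05709
|001⟩: (-0.5804)(-0.7537)(-0.8586 + 0.4957i) = (-0.3756 + 0.2168i)
|010⟩: (-0.5804)(0.2515 + 0.6072i)(0.1305) = (-0.01905 - 0.04599i)
|011⟩: (-0.5804)(0.2515 + 0.6072i)(-0.8586 + 0.4957i) = (0.3 + 0.2302i)
|100⟩: (0.8143)(-0.7537)(0.1305) = -0.08009
|101⟩: (0.8143)(-0.7537)(-0.8586 + 0.4957i) = (0.527 - 0.3042i)
|110⟩: (0.8143)(0.2515 + 0.6072i)(0.1305) = (0.02673 + 0.06452i)
|111⟩: (0.8143)(0.2515 + 0.6072i)(-0.8586 + 0.4957i) = (-0.4209 - 0.323i)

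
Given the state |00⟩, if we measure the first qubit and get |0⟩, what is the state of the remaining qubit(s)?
|0⟩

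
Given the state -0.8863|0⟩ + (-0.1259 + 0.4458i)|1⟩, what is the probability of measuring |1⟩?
0.2146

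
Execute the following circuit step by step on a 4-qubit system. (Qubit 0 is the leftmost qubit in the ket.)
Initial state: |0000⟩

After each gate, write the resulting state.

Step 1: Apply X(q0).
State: |1000⟩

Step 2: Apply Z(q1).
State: |1000⟩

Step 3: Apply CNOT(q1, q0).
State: |1000⟩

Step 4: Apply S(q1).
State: |1000⟩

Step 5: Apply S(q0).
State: i|1000⟩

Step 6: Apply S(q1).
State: i|1000⟩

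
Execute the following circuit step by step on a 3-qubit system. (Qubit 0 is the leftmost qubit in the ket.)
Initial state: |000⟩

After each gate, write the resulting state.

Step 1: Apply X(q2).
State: |001⟩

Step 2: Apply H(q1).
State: 1/√2|001⟩ + 1/√2|011⟩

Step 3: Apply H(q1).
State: |001⟩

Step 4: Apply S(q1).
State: |001⟩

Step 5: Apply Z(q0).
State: |001⟩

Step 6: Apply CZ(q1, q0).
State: |001⟩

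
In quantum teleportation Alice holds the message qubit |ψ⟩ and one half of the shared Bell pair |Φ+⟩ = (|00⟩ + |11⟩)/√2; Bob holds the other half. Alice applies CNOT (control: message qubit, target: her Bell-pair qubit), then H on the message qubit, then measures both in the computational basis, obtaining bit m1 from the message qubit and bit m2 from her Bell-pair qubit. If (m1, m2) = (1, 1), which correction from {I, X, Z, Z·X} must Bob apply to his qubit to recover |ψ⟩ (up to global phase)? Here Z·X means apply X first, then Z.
Z·X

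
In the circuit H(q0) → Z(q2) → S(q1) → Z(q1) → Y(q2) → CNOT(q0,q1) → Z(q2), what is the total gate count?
7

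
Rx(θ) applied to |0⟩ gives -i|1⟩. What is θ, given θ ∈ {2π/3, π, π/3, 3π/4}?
π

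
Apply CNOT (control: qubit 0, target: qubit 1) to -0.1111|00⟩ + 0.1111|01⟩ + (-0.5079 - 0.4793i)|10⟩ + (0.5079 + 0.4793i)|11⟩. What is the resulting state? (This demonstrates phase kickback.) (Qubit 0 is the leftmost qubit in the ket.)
-0.1111|00⟩ + 0.1111|01⟩ + (0.5079 + 0.4793i)|10⟩ + (-0.5079 - 0.4793i)|11⟩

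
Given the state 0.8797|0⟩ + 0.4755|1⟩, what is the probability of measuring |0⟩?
0.7739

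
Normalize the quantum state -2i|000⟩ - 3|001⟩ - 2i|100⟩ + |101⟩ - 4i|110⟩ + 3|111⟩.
-0.305i|000⟩ - 0.4575|001⟩ - 0.305i|100⟩ + 0.1525|101⟩ - 0.61i|110⟩ + 0.4575|111⟩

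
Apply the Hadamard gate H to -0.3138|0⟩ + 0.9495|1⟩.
0.4495|0⟩ - 0.8933|1⟩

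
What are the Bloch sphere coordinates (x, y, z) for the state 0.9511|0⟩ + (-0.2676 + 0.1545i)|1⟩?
(-0.509, 0.2939, 0.8091)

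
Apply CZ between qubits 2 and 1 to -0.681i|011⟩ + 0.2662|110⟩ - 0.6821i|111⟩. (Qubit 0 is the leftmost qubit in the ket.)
0.681i|011⟩ + 0.2662|110⟩ + 0.6821i|111⟩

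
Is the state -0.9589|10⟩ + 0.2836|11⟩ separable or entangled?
Separable

Writing the state as a|00⟩ + b|01⟩ + c|10⟩ + d|11⟩, it is a product state iff ad − bc = 0.
Here (a, b, c, d) = (0, 0, -0.9589, 0.2836): ad − bc = (0)(0.2836) − (0)(-0.9589) = 0, so the state is separable.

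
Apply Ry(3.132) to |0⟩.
0.004796|0⟩ + |1⟩

Ry(3.132) = [[cos(θ/2), −sin(θ/2)], [sin(θ/2), cos(θ/2)]]; θ = 3.132, cos(θ/2) ≈ 0.00479631, sin(θ/2) ≈ 0.999988.
With a = amp(|0⟩) = 1 and b = amp(|1⟩) = 0:
new amp(|0⟩) = (0.00479631)·a + (-0.999988)·b = 0.004796
new amp(|1⟩) = (0.999988)·a + (0.00479631)·b = 1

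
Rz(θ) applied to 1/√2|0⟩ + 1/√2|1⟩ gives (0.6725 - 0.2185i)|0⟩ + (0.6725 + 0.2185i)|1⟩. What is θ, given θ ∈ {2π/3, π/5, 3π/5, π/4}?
π/5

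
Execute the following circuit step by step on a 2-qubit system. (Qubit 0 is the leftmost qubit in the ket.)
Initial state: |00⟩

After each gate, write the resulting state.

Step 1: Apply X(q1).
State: |01⟩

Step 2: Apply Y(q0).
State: i|11⟩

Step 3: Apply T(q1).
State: (-1/√2 + (1/√2)i)|11⟩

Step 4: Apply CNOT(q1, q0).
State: (-1/√2 + (1/√2)i)|01⟩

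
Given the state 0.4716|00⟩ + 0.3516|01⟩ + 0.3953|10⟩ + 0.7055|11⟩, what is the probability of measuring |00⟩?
0.2224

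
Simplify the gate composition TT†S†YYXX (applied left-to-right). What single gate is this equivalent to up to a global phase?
S†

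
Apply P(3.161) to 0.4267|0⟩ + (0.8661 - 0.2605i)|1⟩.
0.4267|0⟩ + (-0.871 + 0.2436i)|1⟩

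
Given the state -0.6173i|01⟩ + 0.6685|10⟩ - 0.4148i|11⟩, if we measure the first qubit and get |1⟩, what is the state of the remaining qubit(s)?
0.8497|0⟩ - 0.5272i|1⟩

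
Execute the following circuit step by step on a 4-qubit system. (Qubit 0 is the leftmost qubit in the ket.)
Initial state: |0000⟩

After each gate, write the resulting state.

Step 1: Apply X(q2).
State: |0010⟩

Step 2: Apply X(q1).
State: |0110⟩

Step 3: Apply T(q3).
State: |0110⟩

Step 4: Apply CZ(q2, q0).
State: |0110⟩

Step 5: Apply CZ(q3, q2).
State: |0110⟩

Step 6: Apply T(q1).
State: (1/√2 + (1/√2)i)|0110⟩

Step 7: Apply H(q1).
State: (1/2 + (1/2)i)|0010⟩ + (-1/2 - (1/2)i)|0110⟩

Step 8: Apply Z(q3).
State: (1/2 + (1/2)i)|0010⟩ + (-1/2 - (1/2)i)|0110⟩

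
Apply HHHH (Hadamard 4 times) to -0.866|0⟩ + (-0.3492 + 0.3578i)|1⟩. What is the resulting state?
-0.866|0⟩ + (-0.3492 + 0.3578i)|1⟩

H² = I, so an even number of Hadamards cancels: H^4 = I and the state is unchanged.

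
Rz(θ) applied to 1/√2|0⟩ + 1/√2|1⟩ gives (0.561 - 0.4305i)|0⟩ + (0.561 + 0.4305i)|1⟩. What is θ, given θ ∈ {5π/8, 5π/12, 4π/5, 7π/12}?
5π/12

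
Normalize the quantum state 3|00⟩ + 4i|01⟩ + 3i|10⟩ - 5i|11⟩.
0.3906|00⟩ + 0.5208i|01⟩ + 0.3906i|10⟩ - 0.6509i|11⟩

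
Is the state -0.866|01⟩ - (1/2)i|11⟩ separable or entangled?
Separable

Writing the state as a|00⟩ + b|01⟩ + c|10⟩ + d|11⟩, it is a product state iff ad − bc = 0.
Here (a, b, c, d) = (0, -0.866, 0, -(1/2)i): ad − bc = (0)(-(1/2)i) − (-0.866)(0) = 0, so the state is separable.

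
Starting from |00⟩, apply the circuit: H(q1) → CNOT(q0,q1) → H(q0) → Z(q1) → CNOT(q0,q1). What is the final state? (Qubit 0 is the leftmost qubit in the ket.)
1/2|00⟩ - 1/2|01⟩ - 1/2|10⟩ + 1/2|11⟩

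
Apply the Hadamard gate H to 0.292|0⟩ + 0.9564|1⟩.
0.8828|0⟩ - 0.4698|1⟩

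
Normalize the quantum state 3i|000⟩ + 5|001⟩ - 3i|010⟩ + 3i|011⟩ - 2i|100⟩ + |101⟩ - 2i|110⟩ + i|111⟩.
0.381i|000⟩ + 0.635|001⟩ - 0.381i|010⟩ + 0.381i|011⟩ - 0.254i|100⟩ + 0.127|101⟩ - 0.254i|110⟩ + 0.127i|111⟩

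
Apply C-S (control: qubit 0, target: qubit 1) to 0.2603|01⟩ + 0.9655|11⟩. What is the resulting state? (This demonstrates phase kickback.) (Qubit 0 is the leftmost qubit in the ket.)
0.2603|01⟩ + 0.9655i|11⟩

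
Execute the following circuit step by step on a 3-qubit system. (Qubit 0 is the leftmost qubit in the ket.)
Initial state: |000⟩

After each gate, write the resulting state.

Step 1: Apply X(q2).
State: |001⟩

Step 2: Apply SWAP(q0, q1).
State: |001⟩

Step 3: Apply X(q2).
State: |000⟩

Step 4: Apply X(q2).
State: |001⟩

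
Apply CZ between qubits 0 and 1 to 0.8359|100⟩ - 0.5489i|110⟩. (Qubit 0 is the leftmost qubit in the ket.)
0.8359|100⟩ + 0.5489i|110⟩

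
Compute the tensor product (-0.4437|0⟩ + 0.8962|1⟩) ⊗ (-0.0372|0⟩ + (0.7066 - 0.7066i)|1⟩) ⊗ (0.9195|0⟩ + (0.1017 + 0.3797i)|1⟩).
0.01518|000⟩ + (0.001679 + 0.006267i)|001⟩ + (-0.2883 + 0.2883i)|010⟩ + (-0.1509 - 0.08716i)|011⟩ - 0.03065|100⟩ + (-0.003391 - 0.01266i)|101⟩ + (0.5823 - 0.5823i)|110⟩ + (0.3048 + 0.176i)|111⟩

amp(|b₁b₂…⟩) = product of the factor amplitudes for bits b₁, b₂, …; only kets whose every factor amplitude is nonzero survive.
|000⟩: (-0.4437)(-0.0372)(0.9195) = 0.01518
|001⟩: (-0.4437)(-0.0372)(0.1017 + 0.3797i) = (0.001679 + 0.006267i)
|010⟩: (-0.4437)(0.7066 - 0.7066i)(0.9195) = (-0.2883 + 0.2883i)
|011⟩: (-0.4437)(0.7066 - 0.7066i)(0.1017 + 0.3797i) = (-0.1509 - 0.08716i)
|100⟩: (0.8962)(-0.0372)(0.9195) = -0.03065
|101⟩: (0.8962)(-0.0372)(0.1017 + 0.3797i) = (-0.003391 - 0.01266i)
|110⟩: (0.8962)(0.7066 - 0.7066i)(0.9195) = (0.5823 - 0.5823i)
|111⟩: (0.8962)(0.7066 - 0.7066i)(0.1017 + 0.3797i) = (0.3048 + 0.176i)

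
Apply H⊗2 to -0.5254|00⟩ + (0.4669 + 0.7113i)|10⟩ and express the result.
(-0.02925 + 0.3557i)|00⟩ + (-0.02925 + 0.3557i)|01⟩ + (-0.4962 - 0.3557i)|10⟩ + (-0.4962 - 0.3557i)|11⟩

H⊗2 gives amp(|y⟩) = (1/2) Σ_x (−1)^(x·y) amp(|x⟩), where x·y is the number of positions in which both x and y have a 1.
|00⟩: (-0.5254 + (0.4669 + 0.7113i))/2 = (-0.02925 + 0.3557i)
|01⟩: (-0.5254 + (0.4669 + 0.7113i))/2 = (-0.02925 + 0.3557i)
|10⟩: (-0.5254 - (0.4669 + 0.7113i))/2 = (-0.4962 - 0.3557i)
|11⟩: (-0.5254 - (0.4669 + 0.7113i))/2 = (-0.4962 - 0.3557i)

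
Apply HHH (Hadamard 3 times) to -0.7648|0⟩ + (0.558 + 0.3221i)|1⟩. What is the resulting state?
(-0.1462 + 0.2278i)|0⟩ + (-0.9354 - 0.2278i)|1⟩

H² = I, so H^3 = H: a single Hadamard. With (a, b) = (-0.7648, (0.558 + 0.3221i)), H gives ((a + b)/√2, (a − b)/√2) = ((-0.1462 + 0.2278i), (-0.9354 - 0.2278i)).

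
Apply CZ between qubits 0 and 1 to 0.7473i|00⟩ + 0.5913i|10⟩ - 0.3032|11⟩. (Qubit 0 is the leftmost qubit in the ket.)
0.7473i|00⟩ + 0.5913i|10⟩ + 0.3032|11⟩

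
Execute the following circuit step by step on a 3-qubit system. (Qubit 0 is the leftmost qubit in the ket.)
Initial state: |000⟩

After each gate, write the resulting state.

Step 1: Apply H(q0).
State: 1/√2|000⟩ + 1/√2|100⟩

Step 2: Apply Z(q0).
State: 1/√2|000⟩ - 1/√2|100⟩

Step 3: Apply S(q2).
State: 1/√2|000⟩ - 1/√2|100⟩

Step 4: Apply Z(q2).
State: 1/√2|000⟩ - 1/√2|100⟩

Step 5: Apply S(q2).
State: 1/√2|000⟩ - 1/√2|100⟩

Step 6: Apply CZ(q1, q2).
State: 1/√2|000⟩ - 1/√2|100⟩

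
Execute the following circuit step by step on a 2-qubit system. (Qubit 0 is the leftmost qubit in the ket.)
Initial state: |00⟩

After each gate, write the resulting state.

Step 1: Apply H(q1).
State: 1/√2|00⟩ + 1/√2|01⟩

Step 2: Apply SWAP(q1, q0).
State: 1/√2|00⟩ + 1/√2|10⟩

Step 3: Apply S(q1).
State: 1/√2|00⟩ + 1/√2|10⟩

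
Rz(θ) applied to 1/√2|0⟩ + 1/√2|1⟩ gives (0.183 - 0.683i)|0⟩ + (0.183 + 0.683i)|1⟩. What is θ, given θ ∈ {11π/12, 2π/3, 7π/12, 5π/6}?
5π/6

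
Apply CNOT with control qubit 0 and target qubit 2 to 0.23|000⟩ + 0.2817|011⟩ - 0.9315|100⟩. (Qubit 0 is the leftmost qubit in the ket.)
0.23|000⟩ + 0.2817|011⟩ - 0.9315|101⟩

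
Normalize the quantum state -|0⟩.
-|0⟩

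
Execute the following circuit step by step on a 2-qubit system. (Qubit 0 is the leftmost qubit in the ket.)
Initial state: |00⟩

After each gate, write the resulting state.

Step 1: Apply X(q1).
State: |01⟩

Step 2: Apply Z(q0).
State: |01⟩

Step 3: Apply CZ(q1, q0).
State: |01⟩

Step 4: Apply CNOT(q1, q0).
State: |11⟩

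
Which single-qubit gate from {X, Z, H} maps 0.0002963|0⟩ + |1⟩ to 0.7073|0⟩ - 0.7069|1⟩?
H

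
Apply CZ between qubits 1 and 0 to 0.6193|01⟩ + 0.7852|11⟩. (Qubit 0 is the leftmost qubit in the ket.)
0.6193|01⟩ - 0.7852|11⟩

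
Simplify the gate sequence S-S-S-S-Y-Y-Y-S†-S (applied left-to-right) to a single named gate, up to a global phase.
Y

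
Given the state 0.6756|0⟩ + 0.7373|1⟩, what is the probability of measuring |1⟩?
0.5436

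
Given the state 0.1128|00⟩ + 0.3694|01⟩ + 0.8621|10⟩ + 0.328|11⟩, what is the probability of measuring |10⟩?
0.7432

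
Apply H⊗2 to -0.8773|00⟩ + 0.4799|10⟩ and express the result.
-0.1987|00⟩ - 0.1987|01⟩ - 0.6786|10⟩ - 0.6786|11⟩

H⊗2 gives amp(|y⟩) = (1/2) Σ_x (−1)^(x·y) amp(|x⟩), where x·y is the number of positions in which both x and y have a 1.
|00⟩: (-0.8773 + 0.4799)/2 = -0.1987
|01⟩: (-0.8773 + 0.4799)/2 = -0.1987
|10⟩: (-0.8773 - 0.4799)/2 = -0.6786
|11⟩: (-0.8773 - 0.4799)/2 = -0.6786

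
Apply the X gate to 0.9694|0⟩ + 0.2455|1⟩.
0.2455|0⟩ + 0.9694|1⟩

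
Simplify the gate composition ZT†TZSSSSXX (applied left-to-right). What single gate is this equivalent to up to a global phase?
I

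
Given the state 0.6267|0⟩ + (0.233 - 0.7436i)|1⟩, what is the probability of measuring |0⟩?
0.3928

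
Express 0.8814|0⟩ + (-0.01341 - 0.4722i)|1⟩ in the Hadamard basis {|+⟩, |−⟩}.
(0.6138 - 0.3339i)|+⟩ + (0.6327 + 0.3339i)|−⟩

With |ψ⟩ = α|0⟩ + β|1⟩, the Hadamard-basis coefficients are ⟨+|ψ⟩ = (α + β)/√2 and ⟨−|ψ⟩ = (α − β)/√2.
Here α = 0.8814, β = (-0.01341 - 0.4722i): (α + β)/√2 = (0.6138 - 0.3339i), (α − β)/√2 = (0.6327 + 0.3339i).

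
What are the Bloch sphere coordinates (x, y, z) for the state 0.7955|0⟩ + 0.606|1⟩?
(0.9641, 0, 0.2656)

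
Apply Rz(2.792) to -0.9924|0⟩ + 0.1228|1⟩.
(-0.1726 + 0.9773i)|0⟩ + (0.02136 + 0.1209i)|1⟩

Rz(2.792) = [[e^(−iθ/2), 0], [0, e^(iθ/2)]] with e^(±iθ/2) = cos(θ/2) ± i·sin(θ/2); θ = 2.792, cos(θ/2) ≈ 0.173908, sin(θ/2) ≈ 0.984762.
With a = amp(|0⟩) = -0.9924 and b = amp(|1⟩) = 0.1228:
new amp(|0⟩) = (0.173908 - 0.984762i)·a = (-0.1726 + 0.9773i)
new amp(|1⟩) = (0.173908 + 0.984762i)·b = (0.02136 + 0.1209i)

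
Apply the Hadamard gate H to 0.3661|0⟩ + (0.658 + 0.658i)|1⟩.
(0.7241 + 0.4653i)|0⟩ + (-0.2064 - 0.4653i)|1⟩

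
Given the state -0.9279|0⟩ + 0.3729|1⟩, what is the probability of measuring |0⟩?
0.861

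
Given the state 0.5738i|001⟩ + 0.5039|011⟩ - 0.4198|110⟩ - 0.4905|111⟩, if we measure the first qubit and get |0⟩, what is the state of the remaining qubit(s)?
0.7514i|01⟩ + 0.6599|11⟩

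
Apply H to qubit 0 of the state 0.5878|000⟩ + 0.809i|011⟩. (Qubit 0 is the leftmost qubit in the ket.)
0.4156|000⟩ + 0.572i|011⟩ + 0.4156|100⟩ + 0.572i|111⟩

H on qubit 0 mixes each pair of kets that differ only in qubit 0: amplitudes (a, b) of (|…0…⟩, |…1…⟩) become ((a + b)/√2, (a − b)/√2). Kets absent from the input have amplitude 0.
(|000⟩, |100⟩): (a, b) = (0.5878, 0) → (0.4156, 0.4156)
(|011⟩, |111⟩): (a, b) = (0.809i, 0) → (0.572i, 0.572i)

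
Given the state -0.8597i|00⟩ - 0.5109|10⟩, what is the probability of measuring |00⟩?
0.7391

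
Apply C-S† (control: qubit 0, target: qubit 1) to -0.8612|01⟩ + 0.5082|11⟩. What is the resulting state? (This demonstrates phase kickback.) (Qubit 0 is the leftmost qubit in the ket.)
-0.8612|01⟩ - 0.5082i|11⟩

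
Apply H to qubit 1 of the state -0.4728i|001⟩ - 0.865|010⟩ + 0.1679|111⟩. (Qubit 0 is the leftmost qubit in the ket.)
-0.6116|000⟩ - 0.3343i|001⟩ + 0.6116|010⟩ - 0.3343i|011⟩ + 0.1187|101⟩ - 0.1187|111⟩

H on qubit 1 mixes each pair of kets that differ only in qubit 1: amplitudes (a, b) of (|…0…⟩, |…1…⟩) become ((a + b)/√2, (a − b)/√2). Kets absent from the input have amplitude 0.
(|000⟩, |010⟩): (a, b) = (0, -0.865) → (-0.6116, 0.6116)
(|001⟩, |011⟩): (a, b) = (-0.4728i, 0) → (-0.3343i, -0.3343i)
(|101⟩, |111⟩): (a, b) = (0, 0.1679) → (0.1187, -0.1187)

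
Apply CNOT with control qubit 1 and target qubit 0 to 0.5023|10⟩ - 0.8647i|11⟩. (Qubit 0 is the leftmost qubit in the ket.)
-0.8647i|01⟩ + 0.5023|10⟩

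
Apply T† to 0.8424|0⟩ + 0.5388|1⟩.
0.8424|0⟩ + (0.381 - 0.381i)|1⟩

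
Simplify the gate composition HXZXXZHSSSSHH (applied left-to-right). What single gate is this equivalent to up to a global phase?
Z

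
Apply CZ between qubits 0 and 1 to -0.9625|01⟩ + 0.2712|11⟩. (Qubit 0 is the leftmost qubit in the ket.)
-0.9625|01⟩ - 0.2712|11⟩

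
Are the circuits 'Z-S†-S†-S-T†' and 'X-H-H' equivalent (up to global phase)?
No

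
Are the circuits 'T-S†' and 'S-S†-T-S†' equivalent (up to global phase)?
Yes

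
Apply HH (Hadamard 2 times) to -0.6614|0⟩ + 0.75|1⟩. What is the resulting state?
-0.6614|0⟩ + 0.75|1⟩

H² = I, so an even number of Hadamards cancels: H^2 = I and the state is unchanged.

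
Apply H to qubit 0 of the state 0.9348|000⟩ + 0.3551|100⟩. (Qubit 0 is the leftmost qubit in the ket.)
0.9121|000⟩ + 0.4099|100⟩

H on qubit 0 mixes each pair of kets that differ only in qubit 0: amplitudes (a, b) of (|…0…⟩, |…1…⟩) become ((a + b)/√2, (a − b)/√2). Kets absent from the input have amplitude 0.
(|000⟩, |100⟩): (a, b) = (0.9348, 0.3551) → (0.9121, 0.4099)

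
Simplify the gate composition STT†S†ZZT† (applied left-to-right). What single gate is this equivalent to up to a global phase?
T†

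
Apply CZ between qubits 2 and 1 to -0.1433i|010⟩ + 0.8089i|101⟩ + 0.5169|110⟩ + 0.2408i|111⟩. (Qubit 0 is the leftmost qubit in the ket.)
-0.1433i|010⟩ + 0.8089i|101⟩ + 0.5169|110⟩ - 0.2408i|111⟩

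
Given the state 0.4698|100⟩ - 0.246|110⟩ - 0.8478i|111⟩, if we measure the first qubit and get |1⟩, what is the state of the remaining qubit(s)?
0.4698|00⟩ - 0.246|10⟩ - 0.8478i|11⟩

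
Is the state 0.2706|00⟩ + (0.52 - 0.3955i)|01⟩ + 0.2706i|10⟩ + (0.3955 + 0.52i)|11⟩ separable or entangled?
Separable

Writing the state as a|00⟩ + b|01⟩ + c|10⟩ + d|11⟩, it is a product state iff ad − bc = 0.
Here (a, b, c, d) = (0.2706, (0.52 - 0.3955i), 0.2706i, (0.3955 + 0.52i)): ad − bc = (0.2706)(0.3955 + 0.52i) − (0.52 - 0.3955i)(0.2706i) = 0, so the state is separable.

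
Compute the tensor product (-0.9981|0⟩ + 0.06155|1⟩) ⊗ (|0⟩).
-0.9981|00⟩ + 0.06155|10⟩

amp(|b₁b₂…⟩) = product of the factor amplitudes for bits b₁, b₂, …; only kets whose every factor amplitude is nonzero survive.
|00⟩: (-0.9981)(1) = -0.9981
|10⟩: (0.06155)(1) = 0.06155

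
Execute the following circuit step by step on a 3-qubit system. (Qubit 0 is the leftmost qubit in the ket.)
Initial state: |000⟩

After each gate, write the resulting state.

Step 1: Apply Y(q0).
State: i|100⟩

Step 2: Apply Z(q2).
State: i|100⟩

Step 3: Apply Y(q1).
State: -|110⟩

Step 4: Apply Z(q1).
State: |110⟩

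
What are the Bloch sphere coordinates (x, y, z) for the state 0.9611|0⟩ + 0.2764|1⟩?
(0.5313, 0, 0.8473)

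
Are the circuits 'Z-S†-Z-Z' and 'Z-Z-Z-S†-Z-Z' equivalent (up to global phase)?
Yes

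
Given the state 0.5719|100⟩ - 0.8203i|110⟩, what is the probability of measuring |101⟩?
0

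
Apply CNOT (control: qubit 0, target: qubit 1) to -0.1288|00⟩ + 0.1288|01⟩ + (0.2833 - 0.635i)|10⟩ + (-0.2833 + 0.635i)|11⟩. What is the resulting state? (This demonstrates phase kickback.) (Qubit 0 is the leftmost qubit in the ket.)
-0.1288|00⟩ + 0.1288|01⟩ + (-0.2833 + 0.635i)|10⟩ + (0.2833 - 0.635i)|11⟩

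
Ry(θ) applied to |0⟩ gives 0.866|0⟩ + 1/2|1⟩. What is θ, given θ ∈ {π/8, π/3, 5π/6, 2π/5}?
π/3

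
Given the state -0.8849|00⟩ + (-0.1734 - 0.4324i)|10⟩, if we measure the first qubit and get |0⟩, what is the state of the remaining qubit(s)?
-|0⟩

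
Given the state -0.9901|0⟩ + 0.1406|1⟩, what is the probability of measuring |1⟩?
0.01977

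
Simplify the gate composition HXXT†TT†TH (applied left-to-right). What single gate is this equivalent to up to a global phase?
I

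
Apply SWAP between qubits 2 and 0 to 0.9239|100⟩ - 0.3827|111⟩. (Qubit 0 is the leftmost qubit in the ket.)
0.9239|001⟩ - 0.3827|111⟩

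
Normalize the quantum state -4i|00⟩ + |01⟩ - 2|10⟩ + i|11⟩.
-0.8528i|00⟩ + 0.2132|01⟩ - 0.4264|10⟩ + 0.2132i|11⟩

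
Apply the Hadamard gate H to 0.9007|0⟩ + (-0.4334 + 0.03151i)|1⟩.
(0.3304 + 0.02228i)|0⟩ + (0.9434 - 0.02228i)|1⟩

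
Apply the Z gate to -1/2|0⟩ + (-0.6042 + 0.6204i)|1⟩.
-1/2|0⟩ + (0.6042 - 0.6204i)|1⟩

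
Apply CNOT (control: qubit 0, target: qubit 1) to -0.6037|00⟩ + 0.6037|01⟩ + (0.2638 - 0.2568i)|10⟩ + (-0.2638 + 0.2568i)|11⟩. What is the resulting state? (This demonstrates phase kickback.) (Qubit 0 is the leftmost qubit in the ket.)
-0.6037|00⟩ + 0.6037|01⟩ + (-0.2638 + 0.2568i)|10⟩ + (0.2638 - 0.2568i)|11⟩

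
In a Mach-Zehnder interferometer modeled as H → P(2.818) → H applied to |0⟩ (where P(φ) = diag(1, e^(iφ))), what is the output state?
(0.02595 + 0.159i)|0⟩ + (0.974 - 0.159i)|1⟩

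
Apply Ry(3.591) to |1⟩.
-0.9749|0⟩ - 0.2228|1⟩

Ry(3.591) = [[cos(θ/2), −sin(θ/2)], [sin(θ/2), cos(θ/2)]]; θ = 3.591, cos(θ/2) ≈ -0.222817, sin(θ/2) ≈ 0.97486.
With a = amp(|0⟩) = 0 and b = amp(|1⟩) = 1:
new amp(|0⟩) = (-0.222817)·a + (-0.97486)·b = -0.9749
new amp(|1⟩) = (0.97486)·a + (-0.222817)·b = -0.2228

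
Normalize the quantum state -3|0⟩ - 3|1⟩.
-1/√2|0⟩ - 1/√2|1⟩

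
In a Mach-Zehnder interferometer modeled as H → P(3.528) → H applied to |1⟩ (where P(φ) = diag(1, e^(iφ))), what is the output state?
(0.9631 + 0.1884i)|0⟩ + (0.03687 - 0.1884i)|1⟩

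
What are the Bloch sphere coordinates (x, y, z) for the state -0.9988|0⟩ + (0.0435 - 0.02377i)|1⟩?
(-0.0869, 0.04748, 0.9951)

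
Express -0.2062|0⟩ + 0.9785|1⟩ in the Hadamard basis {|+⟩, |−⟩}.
0.5461|+⟩ - 0.8377|−⟩

With |ψ⟩ = α|0⟩ + β|1⟩, the Hadamard-basis coefficients are ⟨+|ψ⟩ = (α + β)/√2 and ⟨−|ψ⟩ = (α − β)/√2.
Here α = -0.2062, β = 0.9785: (α + β)/√2 = 0.5461, (α − β)/√2 = -0.8377.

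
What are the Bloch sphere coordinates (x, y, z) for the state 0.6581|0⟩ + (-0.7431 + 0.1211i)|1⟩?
(-0.9781, 0.1594, -0.1338)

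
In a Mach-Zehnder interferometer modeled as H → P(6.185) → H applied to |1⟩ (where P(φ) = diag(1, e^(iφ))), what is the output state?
(0.002408 + 0.04901i)|0⟩ + (0.9976 - 0.04901i)|1⟩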